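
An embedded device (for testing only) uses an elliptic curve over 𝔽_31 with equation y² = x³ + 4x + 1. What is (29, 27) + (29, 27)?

tangent at (29, 27): λ = (3·29² + 4)/(2·27) ≡ 16/23. 23⁻¹ ≡ 27 (mod 31), so λ ≡ 16·27 ≡ 29.
  x = λ² - 29 - 29 = 841 - 58 ≡ 8; y = λ·(29 - 8) - 27 ≡ 24. → (8, 24)

(8, 24)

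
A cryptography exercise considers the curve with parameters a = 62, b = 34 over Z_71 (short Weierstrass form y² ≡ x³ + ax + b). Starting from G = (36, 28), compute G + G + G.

(52, 34)

Repeated addition: build up to 3G.
2G: tangent at (36, 28): λ = (3·36² + 62)/(2·28) ≡ 45/56. 56⁻¹ ≡ 52 (mod 71) since 56·52 = 2912 ≡ 1, so λ ≡ 45·52 ≡ 68.
  x = λ² - 36 - 36 = 4624 - 72 ≡ 8; y = λ·(36 - 8) - 28 ≡ 30. → (8, 30)
3G: (8, 30) + (36, 28). λ = (28 - 30)/(36 - 8) ≡ 69/28 mod 71. 28⁻¹ ≡ 33 (mod 71), so λ ≡ 5.
  x = λ² - 8 - 36 = 25 - 44 ≡ 52; y = λ·(8 - 52) - 30 ≡ 34. → (52, 34)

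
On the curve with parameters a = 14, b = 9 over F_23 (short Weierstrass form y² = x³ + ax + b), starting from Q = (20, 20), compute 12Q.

(15, 12)

Double-and-add on 12 = (1100)₂. Start with Q = (20, 20) for the leading 1-bit.
double: tangent at (20, 20): λ = (3·20² + 14)/(2·20) ≡ 18/17. 17⁻¹ ≡ 19 (mod 23), so λ ≡ 18·19 ≡ 20.
  x = λ² - 20 - 20 = 400 - 40 ≡ 15; y = λ·(20 - 15) - 20 ≡ 11. → (15, 11)
add Q: (15, 11) + (20, 20). λ = (20 - 11)/(20 - 15) ≡ 9/5 mod 23. 5⁻¹ ≡ 14 (mod 23), so λ ≡ 11.
  x = λ² - 15 - 20 = 121 - 35 ≡ 17; y = λ·(15 - 17) - 11 ≡ 13. → (17, 13)
double: tangent at (17, 13): λ = (3·17² + 14)/(2·13) ≡ 7/3. 3⁻¹ ≡ 8 (mod 23) since 3·8 = 24 ≡ 1, so λ ≡ 7·8 ≡ 10.
  x = λ² - 17 - 17 = 100 - 34 ≡ 20; y = λ·(17 - 20) - 13 ≡ 3. → (20, 3)
double: tangent at (20, 3): λ = (3·20² + 14)/(2·3) ≡ 18/6. 6⁻¹ ≡ 4 (mod 23), so λ ≡ 18·4 ≡ 3.
  x = λ² - 20 - 20 = 9 - 40 ≡ 15; y = λ·(20 - 15) - 3 ≡ 12. → (15, 12)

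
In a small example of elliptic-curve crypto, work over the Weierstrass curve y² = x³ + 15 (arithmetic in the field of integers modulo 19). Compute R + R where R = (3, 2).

(17, 8)

tangent at (3, 2): λ = (3·3² + 0)/(2·2) ≡ 8/4. 4⁻¹ ≡ 5 (mod 19) since 4·5 = 20 ≡ 1, so λ ≡ 8·5 ≡ 2.
  x = λ² - 3 - 3 = 4 - 6 ≡ 17; y = λ·(3 - 17) - 2 ≡ 8. → (17, 8)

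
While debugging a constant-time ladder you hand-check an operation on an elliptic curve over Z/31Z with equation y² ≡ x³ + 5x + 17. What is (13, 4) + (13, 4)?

tangent at (13, 4): λ = (3·13² + 5)/(2·4) ≡ 16/8. 8⁻¹ ≡ 4 (mod 31), so λ ≡ 16·4 ≡ 2.
  x = λ² - 13 - 13 = 4 - 26 ≡ 9; y = λ·(13 - 9) - 4 ≡ 4. → (9, 4)

(9, 4)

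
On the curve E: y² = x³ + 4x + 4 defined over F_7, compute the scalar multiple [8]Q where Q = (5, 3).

Double-and-add on 8 = (1000)₂. Start with Q = (5, 3) for the leading 1-bit.
double: tangent at (5, 3): λ = (3·5² + 4)/(2·3) ≡ 2/6. 6⁻¹ ≡ 6 (mod 7) since 6·6 = 36 ≡ 1, so λ ≡ 2·6 ≡ 5.
  x = λ² - 5 - 5 = 25 - 10 ≡ 1; y = λ·(5 - 1) - 3 ≡ 3. → (1, 3)
double: tangent at (1, 3): λ = (3·1² + 4)/(2·3) ≡ 0/6. 6⁻¹ ≡ 6 (mod 7) since 6·6 = 36 ≡ 1, so λ ≡ 0·6 ≡ 0.
  x = λ² - 1 - 1 = 0 - 2 ≡ 5; y = λ·(1 - 5) - 3 ≡ 4. → (5, 4)
double: tangent at (5, 4): λ = (3·5² + 4)/(2·4) ≡ 2/1. 1⁻¹ ≡ 1 (mod 7), so λ ≡ 2·1 ≡ 2.
  x = λ² - 5 - 5 = 4 - 10 ≡ 1; y = λ·(5 - 1) - 4 ≡ 4. → (1, 4)

(1, 4)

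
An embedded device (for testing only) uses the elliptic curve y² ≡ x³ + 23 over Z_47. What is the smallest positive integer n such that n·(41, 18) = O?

6

2P: tangent at (41, 18): λ = (3·41² + 0)/(2·18) ≡ 14/36. 36⁻¹ ≡ 17 (mod 47) since 36·17 = 612 ≡ 1, so λ ≡ 14·17 ≡ 3.
  x = λ² - 41 - 41 = 9 - 82 ≡ 21; y = λ·(41 - 21) - 18 ≡ 42. → (21, 42)
3P: (21, 42) + (41, 18). λ = (18 - 42)/(41 - 21) ≡ 23/20 mod 47. 20⁻¹ ≡ 40 (mod 47), so λ ≡ 27.
  x = λ² - 21 - 41 = 729 - 62 ≡ 9; y = λ·(21 - 9) - 42 ≡ 0. → (9, 0)
4P: (9, 0) + (41, 18). λ = (18 - 0)/(41 - 9) ≡ 18/32 mod 47. 32⁻¹ ≡ 25 (mod 47), so λ ≡ 27.
  x = λ² - 9 - 41 = 729 - 50 ≡ 21; y = λ·(9 - 21) - 0 ≡ 5. → (21, 5)
5P: (21, 5) + (41, 18). λ = (18 - 5)/(41 - 21) ≡ 13/20 mod 47. 20⁻¹ ≡ 40 (mod 47), so λ ≡ 3.
  x = λ² - 21 - 41 = 9 - 62 ≡ 41; y = λ·(21 - 41) - 5 ≡ 29. → (41, 29)
6P: (41, 29) + (41, 18): same x and y₁ ≡ -y₂, so the sum is O.
6P = O, so the order is 6.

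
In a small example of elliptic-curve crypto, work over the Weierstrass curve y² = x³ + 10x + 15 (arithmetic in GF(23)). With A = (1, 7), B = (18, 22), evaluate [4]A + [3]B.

First 4A:
Double-and-add on 4 = (100)₂. Start with A = (1, 7) for the leading 1-bit.
double: tangent at (1, 7): λ = (3·1² + 10)/(2·7) ≡ 13/14. 14⁻¹ ≡ 5 (mod 23), so λ ≡ 13·5 ≡ 19.
  x = λ² - 1 - 1 = 361 - 2 ≡ 14; y = λ·(1 - 14) - 7 ≡ 22. → (14, 22)
double: tangent at (14, 22): λ = (3·14² + 10)/(2·22) ≡ 0/21. 21⁻¹ ≡ 11 (mod 23), so λ ≡ 0·11 ≡ 0.
  x = λ² - 14 - 14 = 0 - 28 ≡ 18; y = λ·(14 - 18) - 22 ≡ 1. → (18, 1)
4A = (18, 1).
Next 3B:
Repeated addition: build up to 3B.
2B: tangent at (18, 22): λ = (3·18² + 10)/(2·22) ≡ 16/21. 21⁻¹ ≡ 11 (mod 23) since 21·11 = 231 ≡ 1, so λ ≡ 16·11 ≡ 15.
  x = λ² - 18 - 18 = 225 - 36 ≡ 5; y = λ·(18 - 5) - 22 ≡ 12. → (5, 12)
3B: (5, 12) + (18, 22). λ = (22 - 12)/(18 - 5) ≡ 10/13 mod 23. 13⁻¹ ≡ 16 (mod 23) since 13·16 = 208 ≡ 1, so λ ≡ 22.
  x = λ² - 5 - 18 = 484 - 23 ≡ 1; y = λ·(5 - 1) - 12 ≡ 7. → (1, 7)
3B = (1, 7).
Finally 4A + 3B:
(18, 1) + (1, 7). λ = (7 - 1)/(1 - 18) ≡ 6/6 mod 23. 6⁻¹ ≡ 4 (mod 23), so λ ≡ 1.
  x = λ² - 18 - 1 = 1 - 19 ≡ 5; y = λ·(18 - 5) - 1 ≡ 12. → (5, 12)

(5, 12)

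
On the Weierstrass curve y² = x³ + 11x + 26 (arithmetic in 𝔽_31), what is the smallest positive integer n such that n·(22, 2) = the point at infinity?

2P: tangent at (22, 2): λ = (3·22² + 11)/(2·2) ≡ 6/4. 4⁻¹ ≡ 8 (mod 31) since 4·8 = 32 ≡ 1, so λ ≡ 6·8 ≡ 17.
  x = λ² - 22 - 22 = 289 - 44 ≡ 28; y = λ·(22 - 28) - 2 ≡ 20. → (28, 20)
3P: (28, 20) + (22, 2). λ = (2 - 20)/(22 - 28) ≡ 13/25 mod 31. 25⁻¹ ≡ 5 (mod 31), so λ ≡ 3.
  x = λ² - 28 - 22 = 9 - 50 ≡ 21; y = λ·(28 - 21) - 20 ≡ 1. → (21, 1)
4P: (21, 1) + (22, 2). λ = (2 - 1)/(22 - 21) ≡ 1/1 mod 31. 1⁻¹ ≡ 1 (mod 31), so λ ≡ 1.
  x = λ² - 21 - 22 = 1 - 43 ≡ 20; y = λ·(21 - 20) - 1 ≡ 0. → (20, 0)
5P: (20, 0) + (22, 2). λ = (2 - 0)/(22 - 20) ≡ 2/2 mod 31. 2⁻¹ ≡ 16 (mod 31), so λ ≡ 1.
  x = λ² - 20 - 22 = 1 - 42 ≡ 21; y = λ·(20 - 21) - 0 ≡ 30. → (21, 30)
6P: (21, 30) + (22, 2). λ = (2 - 30)/(22 - 21) ≡ 3/1 mod 31. 1⁻¹ ≡ 1 (mod 31) since 1·1 = 1 ≡ 1, so λ ≡ 3.
  x = λ² - 21 - 22 = 9 - 43 ≡ 28; y = λ·(21 - 28) - 30 ≡ 11. → (28, 11)
7P: (28, 11) + (22, 2). λ = (2 - 11)/(22 - 28) ≡ 22/25 mod 31. 25⁻¹ ≡ 5 (mod 31), so λ ≡ 17.
  x = λ² - 28 - 22 = 289 - 50 ≡ 22; y = λ·(28 - 22) - 11 ≡ 29. → (22, 29)
8P: (22, 29) + (22, 2): same x and y₁ ≡ -y₂, so the sum is the point at infinity.
8P = the point at infinity, so the order is 8.

8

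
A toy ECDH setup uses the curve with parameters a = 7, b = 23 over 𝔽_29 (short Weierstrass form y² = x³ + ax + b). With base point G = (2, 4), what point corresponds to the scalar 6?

Repeated addition: build up to 6G.
2G: tangent at (2, 4): λ = (3·2² + 7)/(2·4) ≡ 19/8. 8⁻¹ ≡ 11 (mod 29) since 8·11 = 88 ≡ 1, so λ ≡ 19·11 ≡ 6.
  x = λ² - 2 - 2 = 36 - 4 ≡ 3; y = λ·(2 - 3) - 4 ≡ 19. → (3, 19)
3G: (3, 19) + (2, 4). λ = (4 - 19)/(2 - 3) ≡ 14/28 mod 29. 28⁻¹ ≡ 28 (mod 29), so λ ≡ 15.
  x = λ² - 3 - 2 = 225 - 5 ≡ 17; y = λ·(3 - 17) - 19 ≡ 3. → (17, 3)
4G: (17, 3) + (2, 4). λ = (4 - 3)/(2 - 17) ≡ 1/14 mod 29. 14⁻¹ ≡ 27 (mod 29), so λ ≡ 27.
  x = λ² - 17 - 2 = 729 - 19 ≡ 14; y = λ·(17 - 14) - 3 ≡ 20. → (14, 20)
5G: (14, 20) + (2, 4). λ = (4 - 20)/(2 - 14) ≡ 13/17 mod 29. 17⁻¹ ≡ 12 (mod 29) since 17·12 = 204 ≡ 1, so λ ≡ 11.
  x = λ² - 14 - 2 = 121 - 16 ≡ 18; y = λ·(14 - 18) - 20 ≡ 23. → (18, 23)
6G: (18, 23) + (2, 4). λ = (4 - 23)/(2 - 18) ≡ 10/13 mod 29. 13⁻¹ ≡ 9 (mod 29), so λ ≡ 3.
  x = λ² - 18 - 2 = 9 - 20 ≡ 18; y = λ·(18 - 18) - 23 ≡ 6. → (18, 6)

(18, 6)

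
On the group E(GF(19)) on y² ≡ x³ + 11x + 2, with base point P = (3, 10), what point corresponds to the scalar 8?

(18, 3)

Double-and-add on 8 = (1000)₂. Start with P = (3, 10) for the leading 1-bit.
double: tangent at (3, 10): λ = (3·3² + 11)/(2·10) ≡ 0/1. 1⁻¹ ≡ 1 (mod 19), so λ ≡ 0·1 ≡ 0.
  x = λ² - 3 - 3 = 0 - 6 ≡ 13; y = λ·(3 - 13) - 10 ≡ 9. → (13, 9)
double: tangent at (13, 9): λ = (3·13² + 11)/(2·9) ≡ 5/18. 18⁻¹ ≡ 18 (mod 19) since 18·18 = 324 ≡ 1, so λ ≡ 5·18 ≡ 14.
  x = λ² - 13 - 13 = 196 - 26 ≡ 18; y = λ·(13 - 18) - 9 ≡ 16. → (18, 16)
double: tangent at (18, 16): λ = (3·18² + 11)/(2·16) ≡ 14/13. 13⁻¹ ≡ 3 (mod 19), so λ ≡ 14·3 ≡ 4.
  x = λ² - 18 - 18 = 16 - 36 ≡ 18; y = λ·(18 - 18) - 16 ≡ 3. → (18, 3)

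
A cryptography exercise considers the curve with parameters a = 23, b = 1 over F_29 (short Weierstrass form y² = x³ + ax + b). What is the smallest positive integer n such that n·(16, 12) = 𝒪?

2P: tangent at (16, 12): λ = (3·16² + 23)/(2·12) ≡ 8/24. 24⁻¹ ≡ 23 (mod 29), so λ ≡ 8·23 ≡ 10.
  x = λ² - 16 - 16 = 100 - 32 ≡ 10; y = λ·(16 - 10) - 12 ≡ 19. → (10, 19)
3P: (10, 19) + (16, 12). λ = (12 - 19)/(16 - 10) ≡ 22/6 mod 29. 6⁻¹ ≡ 5 (mod 29) since 6·5 = 30 ≡ 1, so λ ≡ 23.
  x = λ² - 10 - 16 = 529 - 26 ≡ 10; y = λ·(10 - 10) - 19 ≡ 10. → (10, 10)
4P: (10, 10) + (16, 12). λ = (12 - 10)/(16 - 10) ≡ 2/6 mod 29. 6⁻¹ ≡ 5 (mod 29), so λ ≡ 10.
  x = λ² - 10 - 16 = 100 - 26 ≡ 16; y = λ·(10 - 16) - 10 ≡ 17. → (16, 17)
5P: (16, 17) + (16, 12): same x and y₁ ≡ -y₂, so the sum is 𝒪.
5P = 𝒪, so the order is 5.

5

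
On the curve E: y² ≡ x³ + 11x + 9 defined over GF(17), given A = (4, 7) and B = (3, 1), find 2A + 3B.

First 2A:
Repeated addition: build up to 2A.
2A: tangent at (4, 7): λ = (3·4² + 11)/(2·7) ≡ 8/14. 14⁻¹ ≡ 11 (mod 17), so λ ≡ 8·11 ≡ 3.
  x = λ² - 4 - 4 = 9 - 8 ≡ 1; y = λ·(4 - 1) - 7 ≡ 2. → (1, 2)
2A = (1, 2).
Next 3B:
Repeated addition: build up to 3B.
2B: tangent at (3, 1): λ = (3·3² + 11)/(2·1) ≡ 4/2. 2⁻¹ ≡ 9 (mod 17), so λ ≡ 4·9 ≡ 2.
  x = λ² - 3 - 3 = 4 - 6 ≡ 15; y = λ·(3 - 15) - 1 ≡ 9. → (15, 9)
3B: (15, 9) + (3, 1). λ = (1 - 9)/(3 - 15) ≡ 9/5 mod 17. 5⁻¹ ≡ 7 (mod 17), so λ ≡ 12.
  x = λ² - 15 - 3 = 144 - 18 ≡ 7; y = λ·(15 - 7) - 9 ≡ 2. → (7, 2)
3B = (7, 2).
Finally 2A + 3B:
(1, 2) + (7, 2). λ = (2 - 2)/(7 - 1) ≡ 0/6 mod 17. 6⁻¹ ≡ 3 (mod 17), so λ ≡ 0.
  x = λ² - 1 - 7 = 0 - 8 ≡ 9; y = λ·(1 - 9) - 2 ≡ 15. → (9, 15)

(9, 15)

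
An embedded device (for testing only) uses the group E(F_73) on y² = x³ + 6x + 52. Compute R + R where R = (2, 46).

tangent at (2, 46): λ = (3·2² + 6)/(2·46) ≡ 18/19. 19⁻¹ ≡ 50 (mod 73) since 19·50 = 950 ≡ 1, so λ ≡ 18·50 ≡ 24.
  x = λ² - 2 - 2 = 576 - 4 ≡ 61; y = λ·(2 - 61) - 46 ≡ 71. → (61, 71)

(61, 71)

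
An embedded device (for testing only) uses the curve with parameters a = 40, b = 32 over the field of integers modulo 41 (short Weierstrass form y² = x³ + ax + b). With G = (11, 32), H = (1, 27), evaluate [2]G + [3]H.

First 2G:
Repeated addition: build up to 2G.
2G: tangent at (11, 32): λ = (3·11² + 40)/(2·32) ≡ 34/23. 23⁻¹ ≡ 25 (mod 41), so λ ≡ 34·25 ≡ 30.
  x = λ² - 11 - 11 = 900 - 22 ≡ 17; y = λ·(11 - 17) - 32 ≡ 34. → (17, 34)
2G = (17, 34).
Next 3H:
Repeated addition: build up to 3H.
2H: tangent at (1, 27): λ = (3·1² + 40)/(2·27) ≡ 2/13. 13⁻¹ ≡ 19 (mod 41), so λ ≡ 2·19 ≡ 38.
  x = λ² - 1 - 1 = 1444 - 2 ≡ 7; y = λ·(1 - 7) - 27 ≡ 32. → (7, 32)
3H: (7, 32) + (1, 27). λ = (27 - 32)/(1 - 7) ≡ 36/35 mod 41. 35⁻¹ ≡ 34 (mod 41), so λ ≡ 35.
  x = λ² - 7 - 1 = 1225 - 8 ≡ 28; y = λ·(7 - 28) - 32 ≡ 12. → (28, 12)
3H = (28, 12).
Finally 2G + 3H:
(17, 34) + (28, 12). λ = (12 - 34)/(28 - 17) ≡ 19/11 mod 41. 11⁻¹ ≡ 15 (mod 41) since 11·15 = 165 ≡ 1, so λ ≡ 39.
  x = λ² - 17 - 28 = 1521 - 45 ≡ 0; y = λ·(17 - 0) - 34 ≡ 14. → (0, 14)

(0, 14)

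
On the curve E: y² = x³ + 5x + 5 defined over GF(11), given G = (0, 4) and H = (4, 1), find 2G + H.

First 2G:
Repeated addition: build up to 2G.
2G: tangent at (0, 4): λ = (3·0² + 5)/(2·4) ≡ 5/8. 8⁻¹ ≡ 7 (mod 11), so λ ≡ 5·7 ≡ 2.
  x = λ² - 0 - 0 = 4 - 0 ≡ 4; y = λ·(0 - 4) - 4 ≡ 10. → (4, 10)
2G = (4, 10).
Finally 2G + H:
(4, 10) + (4, 1): same x and y₁ ≡ -y₂, so the sum is O.

O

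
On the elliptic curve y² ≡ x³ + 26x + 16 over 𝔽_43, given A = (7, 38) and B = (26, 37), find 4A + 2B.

(16, 20)

First 4A:
Double-and-add on 4 = (100)₂. Start with A = (7, 38) for the leading 1-bit.
double: tangent at (7, 38): λ = (3·7² + 26)/(2·38) ≡ 1/33. 33⁻¹ ≡ 30 (mod 43), so λ ≡ 1·30 ≡ 30.
  x = λ² - 7 - 7 = 900 - 14 ≡ 26; y = λ·(7 - 26) - 38 ≡ 37. → (26, 37)
double: tangent at (26, 37): λ = (3·26² + 26)/(2·37) ≡ 33/31. 31⁻¹ ≡ 25 (mod 43), so λ ≡ 33·25 ≡ 8.
  x = λ² - 26 - 26 = 64 - 52 ≡ 12; y = λ·(26 - 12) - 37 ≡ 32. → (12, 32)
4A = (12, 32).
Next 2B:
Repeated addition: build up to 2B.
2B: tangent at (26, 37): λ = (3·26² + 26)/(2·37) ≡ 33/31. 31⁻¹ ≡ 25 (mod 43), so λ ≡ 33·25 ≡ 8.
  x = λ² - 26 - 26 = 64 - 52 ≡ 12; y = λ·(26 - 12) - 37 ≡ 32. → (12, 32)
2B = (12, 32).
Finally 4A + 2B:
tangent at (12, 32): λ = (3·12² + 26)/(2·32) ≡ 28/21. 21⁻¹ ≡ 41 (mod 43) since 21·41 = 861 ≡ 1, so λ ≡ 28·41 ≡ 30.
  x = λ² - 12 - 12 = 900 - 24 ≡ 16; y = λ·(12 - 16) - 32 ≡ 20. → (16, 20)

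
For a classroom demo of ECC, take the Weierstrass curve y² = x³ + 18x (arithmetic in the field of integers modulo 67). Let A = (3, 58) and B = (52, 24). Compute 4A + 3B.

First 4A:
Double-and-add on 4 = (100)₂. Start with A = (3, 58) for the leading 1-bit.
double: tangent at (3, 58): λ = (3·3² + 18)/(2·58) ≡ 45/49. 49⁻¹ ≡ 26 (mod 67), so λ ≡ 45·26 ≡ 31.
  x = λ² - 3 - 3 = 961 - 6 ≡ 17; y = λ·(3 - 17) - 58 ≡ 44. → (17, 44)
double: tangent at (17, 44): λ = (3·17² + 18)/(2·44) ≡ 14/21. 21⁻¹ ≡ 16 (mod 67), so λ ≡ 14·16 ≡ 23.
  x = λ² - 17 - 17 = 529 - 34 ≡ 26; y = λ·(17 - 26) - 44 ≡ 17. → (26, 17)
4A = (26, 17).
Next 3B:
Repeated addition: build up to 3B.
2B: tangent at (52, 24): λ = (3·52² + 18)/(2·24) ≡ 23/48. 48⁻¹ ≡ 7 (mod 67), so λ ≡ 23·7 ≡ 27.
  x = λ² - 52 - 52 = 729 - 104 ≡ 22; y = λ·(52 - 22) - 24 ≡ 49. → (22, 49)
3B: (22, 49) + (52, 24). λ = (24 - 49)/(52 - 22) ≡ 42/30 mod 67. 30⁻¹ ≡ 38 (mod 67), so λ ≡ 55.
  x = λ² - 22 - 52 = 3025 - 74 ≡ 3; y = λ·(22 - 3) - 49 ≡ 58. → (3, 58)
3B = (3, 58).
Finally 4A + 3B:
(26, 17) + (3, 58). λ = (58 - 17)/(3 - 26) ≡ 41/44 mod 67. 44⁻¹ ≡ 32 (mod 67) since 44·32 = 1408 ≡ 1, so λ ≡ 39.
  x = λ² - 26 - 3 = 1521 - 29 ≡ 18; y = λ·(26 - 18) - 17 ≡ 27. → (18, 27)

(18, 27)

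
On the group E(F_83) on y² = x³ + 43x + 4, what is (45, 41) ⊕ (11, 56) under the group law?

(45, 41) + (11, 56). λ = (56 - 41)/(11 - 45) ≡ 15/49 mod 83. 49⁻¹ ≡ 61 (mod 83), so λ ≡ 2.
  x = λ² - 45 - 11 = 4 - 56 ≡ 31; y = λ·(45 - 31) - 41 ≡ 70. → (31, 70)

(31, 70)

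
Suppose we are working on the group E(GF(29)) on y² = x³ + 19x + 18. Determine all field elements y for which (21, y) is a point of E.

x³ + 19x + 18 = 9678 ≡ 21 (mod 29).
21 is a non-residue mod 29; no y exists.

none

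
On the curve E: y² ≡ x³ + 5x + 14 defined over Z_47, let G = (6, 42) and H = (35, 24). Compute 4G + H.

First 4G:
Repeated addition: build up to 4G.
2G: tangent at (6, 42): λ = (3·6² + 5)/(2·42) ≡ 19/37. 37⁻¹ ≡ 14 (mod 47), so λ ≡ 19·14 ≡ 31.
  x = λ² - 6 - 6 = 961 - 12 ≡ 9; y = λ·(6 - 9) - 42 ≡ 6. → (9, 6)
3G: (9, 6) + (6, 42). λ = (42 - 6)/(6 - 9) ≡ 36/44 mod 47. 44⁻¹ ≡ 31 (mod 47), so λ ≡ 35.
  x = λ² - 9 - 6 = 1225 - 15 ≡ 35; y = λ·(9 - 35) - 6 ≡ 24. → (35, 24)
4G: (35, 24) + (6, 42). λ = (42 - 24)/(6 - 35) ≡ 18/18 mod 47. 18⁻¹ ≡ 34 (mod 47), so λ ≡ 1.
  x = λ² - 35 - 6 = 1 - 41 ≡ 7; y = λ·(35 - 7) - 24 ≡ 4. → (7, 4)
4G = (7, 4).
Finally 4G + H:
(7, 4) + (35, 24). λ = (24 - 4)/(35 - 7) ≡ 20/28 mod 47. 28⁻¹ ≡ 42 (mod 47), so λ ≡ 41.
  x = λ² - 7 - 35 = 1681 - 42 ≡ 41; y = λ·(7 - 41) - 4 ≡ 12. → (41, 12)

(41, 12)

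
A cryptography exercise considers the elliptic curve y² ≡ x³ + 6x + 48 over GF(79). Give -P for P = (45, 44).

-(45, 44) = (45, -44 mod 79) = (45, 35).

(45, 35)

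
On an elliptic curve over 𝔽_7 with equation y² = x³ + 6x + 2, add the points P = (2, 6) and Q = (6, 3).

(2, 6) + (6, 3). λ = (3 - 6)/(6 - 2) ≡ 4/4 mod 7. 4⁻¹ ≡ 2 (mod 7), so λ ≡ 1.
  x = λ² - 2 - 6 = 1 - 8 ≡ 0; y = λ·(2 - 0) - 6 ≡ 3. → (0, 3)

(0, 3)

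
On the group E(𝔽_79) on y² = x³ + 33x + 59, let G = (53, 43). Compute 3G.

Repeated addition: build up to 3G.
2G: tangent at (53, 43): λ = (3·53² + 33)/(2·43) ≡ 7/7. 7⁻¹ ≡ 34 (mod 79) since 7·34 = 238 ≡ 1, so λ ≡ 7·34 ≡ 1.
  x = λ² - 53 - 53 = 1 - 106 ≡ 53; y = λ·(53 - 53) - 43 ≡ 36. → (53, 36)
3G: (53, 36) + (53, 43): same x and y₁ ≡ -y₂, so the sum is ∞.

O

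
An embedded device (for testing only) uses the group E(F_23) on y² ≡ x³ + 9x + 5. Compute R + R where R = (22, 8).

(4, 17)

tangent at (22, 8): λ = (3·22² + 9)/(2·8) ≡ 12/16. 16⁻¹ ≡ 13 (mod 23) since 16·13 = 208 ≡ 1, so λ ≡ 12·13 ≡ 18.
  x = λ² - 22 - 22 = 324 - 44 ≡ 4; y = λ·(22 - 4) - 8 ≡ 17. → (4, 17)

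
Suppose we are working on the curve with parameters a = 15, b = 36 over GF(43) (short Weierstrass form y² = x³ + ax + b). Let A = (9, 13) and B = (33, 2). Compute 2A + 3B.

First 2A:
Repeated addition: build up to 2A.
2A: tangent at (9, 13): λ = (3·9² + 15)/(2·13) ≡ 0/26. 26⁻¹ ≡ 5 (mod 43), so λ ≡ 0·5 ≡ 0.
  x = λ² - 9 - 9 = 0 - 18 ≡ 25; y = λ·(9 - 25) - 13 ≡ 30. → (25, 30)
2A = (25, 30).
Next 3B:
Repeated addition: build up to 3B.
2B: tangent at (33, 2): λ = (3·33² + 15)/(2·2) ≡ 14/4. 4⁻¹ ≡ 11 (mod 43) since 4·11 = 44 ≡ 1, so λ ≡ 14·11 ≡ 25.
  x = λ² - 33 - 33 = 625 - 66 ≡ 0; y = λ·(33 - 0) - 2 ≡ 6. → (0, 6)
3B: (0, 6) + (33, 2). λ = (2 - 6)/(33 - 0) ≡ 39/33 mod 43. 33⁻¹ ≡ 30 (mod 43), so λ ≡ 9.
  x = λ² - 0 - 33 = 81 - 33 ≡ 5; y = λ·(0 - 5) - 6 ≡ 35. → (5, 35)
3B = (5, 35).
Finally 2A + 3B:
(25, 30) + (5, 35). λ = (35 - 30)/(5 - 25) ≡ 5/23 mod 43. 23⁻¹ ≡ 15 (mod 43), so λ ≡ 32.
  x = λ² - 25 - 5 = 1024 - 30 ≡ 5; y = λ·(25 - 5) - 30 ≡ 8. → (5, 8)

(5, 8)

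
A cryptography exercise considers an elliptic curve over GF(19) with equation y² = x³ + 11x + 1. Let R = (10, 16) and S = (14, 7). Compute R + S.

(10, 16) + (14, 7). λ = (7 - 16)/(14 - 10) ≡ 10/4 mod 19. 4⁻¹ ≡ 5 (mod 19), so λ ≡ 12.
  x = λ² - 10 - 14 = 144 - 24 ≡ 6; y = λ·(10 - 6) - 16 ≡ 13. → (6, 13)

(6, 13)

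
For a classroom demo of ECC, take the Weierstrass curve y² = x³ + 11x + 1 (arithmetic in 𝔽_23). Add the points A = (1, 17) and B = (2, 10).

(1, 17) + (2, 10). λ = (10 - 17)/(2 - 1) ≡ 16/1 mod 23. 1⁻¹ ≡ 1 (mod 23) since 1·1 = 1 ≡ 1, so λ ≡ 16.
  x = λ² - 1 - 2 = 256 - 3 ≡ 0; y = λ·(1 - 0) - 17 ≡ 22. → (0, 22)

(0, 22)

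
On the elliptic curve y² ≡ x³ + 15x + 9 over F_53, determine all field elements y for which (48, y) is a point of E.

none

x³ + 15x + 9 = 111321 ≡ 21 (mod 53).
21 is a non-residue mod 53; no y exists.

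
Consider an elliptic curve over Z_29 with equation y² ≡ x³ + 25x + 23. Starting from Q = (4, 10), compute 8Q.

Double-and-add on 8 = (1000)₂. Start with Q = (4, 10) for the leading 1-bit.
double: tangent at (4, 10): λ = (3·4² + 25)/(2·10) ≡ 15/20. 20⁻¹ ≡ 16 (mod 29), so λ ≡ 15·16 ≡ 8.
  x = λ² - 4 - 4 = 64 - 8 ≡ 27; y = λ·(4 - 27) - 10 ≡ 9. → (27, 9)
double: tangent at (27, 9): λ = (3·27² + 25)/(2·9) ≡ 8/18. 18⁻¹ ≡ 21 (mod 29), so λ ≡ 8·21 ≡ 23.
  x = λ² - 27 - 27 = 529 - 54 ≡ 11; y = λ·(27 - 11) - 9 ≡ 11. → (11, 11)
double: tangent at (11, 11): λ = (3·11² + 25)/(2·11) ≡ 11/22. 22⁻¹ ≡ 4 (mod 29) since 22·4 = 88 ≡ 1, so λ ≡ 11·4 ≡ 15.
  x = λ² - 11 - 11 = 225 - 22 ≡ 0; y = λ·(11 - 0) - 11 ≡ 9. → (0, 9)

(0, 9)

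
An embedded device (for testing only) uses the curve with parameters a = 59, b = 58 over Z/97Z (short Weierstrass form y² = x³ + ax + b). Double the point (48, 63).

(23, 83)

tangent at (48, 63): λ = (3·48² + 59)/(2·63) ≡ 84/29. 29⁻¹ ≡ 87 (mod 97), so λ ≡ 84·87 ≡ 33.
  x = λ² - 48 - 48 = 1089 - 96 ≡ 23; y = λ·(48 - 23) - 63 ≡ 83. → (23, 83)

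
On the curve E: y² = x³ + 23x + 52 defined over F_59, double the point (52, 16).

(36, 10)

tangent at (52, 16): λ = (3·52² + 23)/(2·16) ≡ 52/32. 32⁻¹ ≡ 24 (mod 59), so λ ≡ 52·24 ≡ 9.
  x = λ² - 52 - 52 = 81 - 104 ≡ 36; y = λ·(52 - 36) - 16 ≡ 10. → (36, 10)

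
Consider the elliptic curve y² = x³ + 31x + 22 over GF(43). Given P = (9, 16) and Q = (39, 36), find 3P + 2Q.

(1, 21)

First 3P:
Repeated addition: build up to 3P.
2P: tangent at (9, 16): λ = (3·9² + 31)/(2·16) ≡ 16/32. 32⁻¹ ≡ 39 (mod 43) since 32·39 = 1248 ≡ 1, so λ ≡ 16·39 ≡ 22.
  x = λ² - 9 - 9 = 484 - 18 ≡ 36; y = λ·(9 - 36) - 16 ≡ 35. → (36, 35)
3P: (36, 35) + (9, 16). λ = (16 - 35)/(9 - 36) ≡ 24/16 mod 43. 16⁻¹ ≡ 35 (mod 43), so λ ≡ 23.
  x = λ² - 36 - 9 = 529 - 45 ≡ 11; y = λ·(36 - 11) - 35 ≡ 24. → (11, 24)
3P = (11, 24).
Next 2Q:
Repeated addition: build up to 2Q.
2Q: tangent at (39, 36): λ = (3·39² + 31)/(2·36) ≡ 36/29. 29⁻¹ ≡ 3 (mod 43), so λ ≡ 36·3 ≡ 22.
  x = λ² - 39 - 39 = 484 - 78 ≡ 19; y = λ·(39 - 19) - 36 ≡ 17. → (19, 17)
2Q = (19, 17).
Finally 3P + 2Q:
(11, 24) + (19, 17). λ = (17 - 24)/(19 - 11) ≡ 36/8 mod 43. 8⁻¹ ≡ 27 (mod 43), so λ ≡ 26.
  x = λ² - 11 - 19 = 676 - 30 ≡ 1; y = λ·(11 - 1) - 24 ≡ 21. → (1, 21)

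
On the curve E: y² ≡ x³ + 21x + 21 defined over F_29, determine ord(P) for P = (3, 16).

7

2P: tangent at (3, 16): λ = (3·3² + 21)/(2·16) ≡ 19/3. 3⁻¹ ≡ 10 (mod 29), so λ ≡ 19·10 ≡ 16.
  x = λ² - 3 - 3 = 256 - 6 ≡ 18; y = λ·(3 - 18) - 16 ≡ 5. → (18, 5)
3P: (18, 5) + (3, 16). λ = (16 - 5)/(3 - 18) ≡ 11/14 mod 29. 14⁻¹ ≡ 27 (mod 29), so λ ≡ 7.
  x = λ² - 18 - 3 = 49 - 21 ≡ 28; y = λ·(18 - 28) - 5 ≡ 12. → (28, 12)
4P: (28, 12) + (3, 16). λ = (16 - 12)/(3 - 28) ≡ 4/4 mod 29. 4⁻¹ ≡ 22 (mod 29), so λ ≡ 1.
  x = λ² - 28 - 3 = 1 - 31 ≡ 28; y = λ·(28 - 28) - 12 ≡ 17. → (28, 17)
5P: (28, 17) + (3, 16). λ = (16 - 17)/(3 - 28) ≡ 28/4 mod 29. 4⁻¹ ≡ 22 (mod 29) since 4·22 = 88 ≡ 1, so λ ≡ 7.
  x = λ² - 28 - 3 = 49 - 31 ≡ 18; y = λ·(28 - 18) - 17 ≡ 24. → (18, 24)
6P: (18, 24) + (3, 16). λ = (16 - 24)/(3 - 18) ≡ 21/14 mod 29. 14⁻¹ ≡ 27 (mod 29) since 14·27 = 378 ≡ 1, so λ ≡ 16.
  x = λ² - 18 - 3 = 256 - 21 ≡ 3; y = λ·(18 - 3) - 24 ≡ 13. → (3, 13)
7P: (3, 13) + (3, 16): same x and y₁ ≡ -y₂, so the sum is 𝒪.
7P = 𝒪, so the order is 7.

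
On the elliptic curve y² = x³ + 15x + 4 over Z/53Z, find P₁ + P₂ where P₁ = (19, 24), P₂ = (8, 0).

(19, 24) + (8, 0). λ = (0 - 24)/(8 - 19) ≡ 29/42 mod 53. 42⁻¹ ≡ 24 (mod 53), so λ ≡ 7.
  x = λ² - 19 - 8 = 49 - 27 ≡ 22; y = λ·(19 - 22) - 24 ≡ 8. → (22, 8)

(22, 8)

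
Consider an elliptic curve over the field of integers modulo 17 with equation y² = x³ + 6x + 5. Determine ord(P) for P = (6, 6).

3

2P: tangent at (6, 6): λ = (3·6² + 6)/(2·6) ≡ 12/12. 12⁻¹ ≡ 10 (mod 17), so λ ≡ 12·10 ≡ 1.
  x = λ² - 6 - 6 = 1 - 12 ≡ 6; y = λ·(6 - 6) - 6 ≡ 11. → (6, 11)
3P: (6, 11) + (6, 6): same x and y₁ ≡ -y₂, so the sum is the point at infinity.
3P = the point at infinity, so the order is 3.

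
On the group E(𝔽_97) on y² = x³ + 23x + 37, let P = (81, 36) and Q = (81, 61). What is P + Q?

The two points share x = 81 and their y-coordinates satisfy 36 + 61 ≡ 0 (mod 97), so they are inverses. Their sum is O.

O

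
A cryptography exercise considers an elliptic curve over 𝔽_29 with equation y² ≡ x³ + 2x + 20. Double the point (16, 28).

tangent at (16, 28): λ = (3·16² + 2)/(2·28) ≡ 16/27. 27⁻¹ ≡ 14 (mod 29) since 27·14 = 378 ≡ 1, so λ ≡ 16·14 ≡ 21.
  x = λ² - 16 - 16 = 441 - 32 ≡ 3; y = λ·(16 - 3) - 28 ≡ 13. → (3, 13)

(3, 13)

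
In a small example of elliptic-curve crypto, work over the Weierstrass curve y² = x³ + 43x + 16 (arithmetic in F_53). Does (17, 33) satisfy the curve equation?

y² = 33² ≡ 29; x³ + 43x + 16 = 5660 ≡ 42 (mod 53). 29 ≠ 42.

no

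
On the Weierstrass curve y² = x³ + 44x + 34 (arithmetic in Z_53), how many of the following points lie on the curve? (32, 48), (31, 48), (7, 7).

3

(32, 48): 48² ≡ 25, rhs ≡ 25 → on.
(31, 48): 48² ≡ 25, rhs ≡ 25 → on.
(7, 7): 7² ≡ 49, rhs ≡ 49 → on.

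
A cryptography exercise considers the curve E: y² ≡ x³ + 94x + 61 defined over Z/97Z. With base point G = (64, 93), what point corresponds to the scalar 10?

Double-and-add on 10 = (1010)₂. Start with G = (64, 93) for the leading 1-bit.
double: tangent at (64, 93): λ = (3·64² + 94)/(2·93) ≡ 63/89. 89⁻¹ ≡ 12 (mod 97), so λ ≡ 63·12 ≡ 77.
  x = λ² - 64 - 64 = 5929 - 128 ≡ 78; y = λ·(64 - 78) - 93 ≡ 90. → (78, 90)
double: tangent at (78, 90): λ = (3·78² + 94)/(2·90) ≡ 13/83. 83⁻¹ ≡ 90 (mod 97), so λ ≡ 13·90 ≡ 6.
  x = λ² - 78 - 78 = 36 - 156 ≡ 74; y = λ·(78 - 74) - 90 ≡ 31. → (74, 31)
add G: (74, 31) + (64, 93). λ = (93 - 31)/(64 - 74) ≡ 62/87 mod 97. 87⁻¹ ≡ 29 (mod 97), so λ ≡ 52.
  x = λ² - 74 - 64 = 2704 - 138 ≡ 44; y = λ·(74 - 44) - 31 ≡ 74. → (44, 74)
double: tangent at (44, 74): λ = (3·44² + 94)/(2·74) ≡ 82/51. 51⁻¹ ≡ 78 (mod 97), so λ ≡ 82·78 ≡ 91.
  x = λ² - 44 - 44 = 8281 - 88 ≡ 45; y = λ·(44 - 45) - 74 ≡ 29. → (45, 29)

(45, 29)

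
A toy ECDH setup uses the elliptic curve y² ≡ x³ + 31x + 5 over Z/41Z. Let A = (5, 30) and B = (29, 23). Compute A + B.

(11, 23)

(5, 30) + (29, 23). λ = (23 - 30)/(29 - 5) ≡ 34/24 mod 41. 24⁻¹ ≡ 12 (mod 41), so λ ≡ 39.
  x = λ² - 5 - 29 = 1521 - 34 ≡ 11; y = λ·(5 - 11) - 30 ≡ 23. → (11, 23)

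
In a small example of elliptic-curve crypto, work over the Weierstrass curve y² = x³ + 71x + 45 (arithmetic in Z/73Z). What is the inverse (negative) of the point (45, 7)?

-(45, 7) = (45, -7 mod 73) = (45, 66).

(45, 66)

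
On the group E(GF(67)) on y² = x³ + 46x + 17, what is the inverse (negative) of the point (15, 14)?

(15, 53)

-(15, 14) = (15, -14 mod 67) = (15, 53).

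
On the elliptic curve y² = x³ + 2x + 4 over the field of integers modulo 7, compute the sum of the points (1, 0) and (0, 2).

(1, 0) + (0, 2). λ = (2 - 0)/(0 - 1) ≡ 2/6 mod 7. 6⁻¹ ≡ 6 (mod 7), so λ ≡ 5.
  x = λ² - 1 - 0 = 25 - 1 ≡ 3; y = λ·(1 - 3) - 0 ≡ 4. → (3, 4)

(3, 4)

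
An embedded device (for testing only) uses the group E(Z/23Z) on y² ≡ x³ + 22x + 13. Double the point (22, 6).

(18, 10)

tangent at (22, 6): λ = (3·22² + 22)/(2·6) ≡ 2/12. 12⁻¹ ≡ 2 (mod 23) since 12·2 = 24 ≡ 1, so λ ≡ 2·2 ≡ 4.
  x = λ² - 22 - 22 = 16 - 44 ≡ 18; y = λ·(22 - 18) - 6 ≡ 10. → (18, 10)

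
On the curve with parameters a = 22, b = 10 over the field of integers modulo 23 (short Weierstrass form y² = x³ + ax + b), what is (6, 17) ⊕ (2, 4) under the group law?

(4, 1)

(6, 17) + (2, 4). λ = (4 - 17)/(2 - 6) ≡ 10/19 mod 23. 19⁻¹ ≡ 17 (mod 23) since 19·17 = 323 ≡ 1, so λ ≡ 9.
  x = λ² - 6 - 2 = 81 - 8 ≡ 4; y = λ·(6 - 4) - 17 ≡ 1. → (4, 1)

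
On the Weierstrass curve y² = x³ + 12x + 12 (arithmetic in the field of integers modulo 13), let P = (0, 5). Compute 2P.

tangent at (0, 5): λ = (3·0² + 12)/(2·5) ≡ 12/10. 10⁻¹ ≡ 4 (mod 13), so λ ≡ 12·4 ≡ 9.
  x = λ² - 0 - 0 = 81 - 0 ≡ 3; y = λ·(0 - 3) - 5 ≡ 7. → (3, 7)

(3, 7)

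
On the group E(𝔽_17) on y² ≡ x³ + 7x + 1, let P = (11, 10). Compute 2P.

tangent at (11, 10): λ = (3·11² + 7)/(2·10) ≡ 13/3. 3⁻¹ ≡ 6 (mod 17), so λ ≡ 13·6 ≡ 10.
  x = λ² - 11 - 11 = 100 - 22 ≡ 10; y = λ·(11 - 10) - 10 ≡ 0. → (10, 0)

(10, 0)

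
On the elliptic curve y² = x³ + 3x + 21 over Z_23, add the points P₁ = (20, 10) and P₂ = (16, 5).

(20, 10) + (16, 5). λ = (5 - 10)/(16 - 20) ≡ 18/19 mod 23. 19⁻¹ ≡ 17 (mod 23), so λ ≡ 7.
  x = λ² - 20 - 16 = 49 - 36 ≡ 13; y = λ·(20 - 13) - 10 ≡ 16. → (13, 16)

(13, 16)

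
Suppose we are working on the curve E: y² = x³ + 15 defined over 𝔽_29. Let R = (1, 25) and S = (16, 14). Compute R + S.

(1, 25) + (16, 14). λ = (14 - 25)/(16 - 1) ≡ 18/15 mod 29. 15⁻¹ ≡ 2 (mod 29), so λ ≡ 7.
  x = λ² - 1 - 16 = 49 - 17 ≡ 3; y = λ·(1 - 3) - 25 ≡ 19. → (3, 19)

(3, 19)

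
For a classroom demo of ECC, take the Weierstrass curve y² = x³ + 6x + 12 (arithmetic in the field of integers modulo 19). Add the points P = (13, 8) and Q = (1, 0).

(16, 9)

(13, 8) + (1, 0). λ = (0 - 8)/(1 - 13) ≡ 11/7 mod 19. 7⁻¹ ≡ 11 (mod 19), so λ ≡ 7.
  x = λ² - 13 - 1 = 49 - 14 ≡ 16; y = λ·(13 - 16) - 8 ≡ 9. → (16, 9)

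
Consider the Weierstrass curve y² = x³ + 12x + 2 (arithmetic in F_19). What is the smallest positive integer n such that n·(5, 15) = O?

7

2P: tangent at (5, 15): λ = (3·5² + 12)/(2·15) ≡ 11/11. 11⁻¹ ≡ 7 (mod 19), so λ ≡ 11·7 ≡ 1.
  x = λ² - 5 - 5 = 1 - 10 ≡ 10; y = λ·(5 - 10) - 15 ≡ 18. → (10, 18)
3P: (10, 18) + (5, 15). λ = (15 - 18)/(5 - 10) ≡ 16/14 mod 19. 14⁻¹ ≡ 15 (mod 19), so λ ≡ 12.
  x = λ² - 10 - 5 = 144 - 15 ≡ 15; y = λ·(10 - 15) - 18 ≡ 17. → (15, 17)
4P: (15, 17) + (5, 15). λ = (15 - 17)/(5 - 15) ≡ 17/9 mod 19. 9⁻¹ ≡ 17 (mod 19) since 9·17 = 153 ≡ 1, so λ ≡ 4.
  x = λ² - 15 - 5 = 16 - 20 ≡ 15; y = λ·(15 - 15) - 17 ≡ 2. → (15, 2)
5P: (15, 2) + (5, 15). λ = (15 - 2)/(5 - 15) ≡ 13/9 mod 19. 9⁻¹ ≡ 17 (mod 19), so λ ≡ 12.
  x = λ² - 15 - 5 = 144 - 20 ≡ 10; y = λ·(15 - 10) - 2 ≡ 1. → (10, 1)
6P: (10, 1) + (5, 15). λ = (15 - 1)/(5 - 10) ≡ 14/14 mod 19. 14⁻¹ ≡ 15 (mod 19), so λ ≡ 1.
  x = λ² - 10 - 5 = 1 - 15 ≡ 5; y = λ·(10 - 5) - 1 ≡ 4. → (5, 4)
7P: (5, 4) + (5, 15): same x and y₁ ≡ -y₂, so the sum is O.
7P = O, so the order is 7.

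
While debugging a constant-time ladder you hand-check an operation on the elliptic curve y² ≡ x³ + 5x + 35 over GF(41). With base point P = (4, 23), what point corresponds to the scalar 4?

(24, 30)

Repeated addition: build up to 4P.
2P: tangent at (4, 23): λ = (3·4² + 5)/(2·23) ≡ 12/5. 5⁻¹ ≡ 33 (mod 41), so λ ≡ 12·33 ≡ 27.
  x = λ² - 4 - 4 = 729 - 8 ≡ 24; y = λ·(4 - 24) - 23 ≡ 11. → (24, 11)
3P: (24, 11) + (4, 23). λ = (23 - 11)/(4 - 24) ≡ 12/21 mod 41. 21⁻¹ ≡ 2 (mod 41) since 21·2 = 42 ≡ 1, so λ ≡ 24.
  x = λ² - 24 - 4 = 576 - 28 ≡ 15; y = λ·(24 - 15) - 11 ≡ 0. → (15, 0)
4P: (15, 0) + (4, 23). λ = (23 - 0)/(4 - 15) ≡ 23/30 mod 41. 30⁻¹ ≡ 26 (mod 41), so λ ≡ 24.
  x = λ² - 15 - 4 = 576 - 19 ≡ 24; y = λ·(15 - 24) - 0 ≡ 30. → (24, 30)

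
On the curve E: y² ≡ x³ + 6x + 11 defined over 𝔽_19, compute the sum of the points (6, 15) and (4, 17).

(6, 15) + (4, 17). λ = (17 - 15)/(4 - 6) ≡ 2/17 mod 19. 17⁻¹ ≡ 9 (mod 19), so λ ≡ 18.
  x = λ² - 6 - 4 = 324 - 10 ≡ 10; y = λ·(6 - 10) - 15 ≡ 8. → (10, 8)

(10, 8)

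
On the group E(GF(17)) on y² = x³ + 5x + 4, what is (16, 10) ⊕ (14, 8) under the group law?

(5, 1)

(16, 10) + (14, 8). λ = (8 - 10)/(14 - 16) ≡ 15/15 mod 17. 15⁻¹ ≡ 8 (mod 17), so λ ≡ 1.
  x = λ² - 16 - 14 = 1 - 30 ≡ 5; y = λ·(16 - 5) - 10 ≡ 1. → (5, 1)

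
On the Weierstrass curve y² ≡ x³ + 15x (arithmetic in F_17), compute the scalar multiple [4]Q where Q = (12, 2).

Double-and-add on 4 = (100)₂. Start with Q = (12, 2) for the leading 1-bit.
double: tangent at (12, 2): λ = (3·12² + 15)/(2·2) ≡ 5/4. 4⁻¹ ≡ 13 (mod 17) since 4·13 = 52 ≡ 1, so λ ≡ 5·13 ≡ 14.
  x = λ² - 12 - 12 = 196 - 24 ≡ 2; y = λ·(12 - 2) - 2 ≡ 2. → (2, 2)
double: tangent at (2, 2): λ = (3·2² + 15)/(2·2) ≡ 10/4. 4⁻¹ ≡ 13 (mod 17), so λ ≡ 10·13 ≡ 11.
  x = λ² - 2 - 2 = 121 - 4 ≡ 15; y = λ·(2 - 15) - 2 ≡ 8. → (15, 8)

(15, 8)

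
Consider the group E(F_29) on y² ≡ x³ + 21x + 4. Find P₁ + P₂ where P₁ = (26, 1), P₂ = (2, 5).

(26, 28)

(26, 1) + (2, 5). λ = (5 - 1)/(2 - 26) ≡ 4/5 mod 29. 5⁻¹ ≡ 6 (mod 29) since 5·6 = 30 ≡ 1, so λ ≡ 24.
  x = λ² - 26 - 2 = 576 - 28 ≡ 26; y = λ·(26 - 26) - 1 ≡ 28. → (26, 28)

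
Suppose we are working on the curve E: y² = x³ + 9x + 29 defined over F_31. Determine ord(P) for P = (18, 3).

2P: tangent at (18, 3): λ = (3·18² + 9)/(2·3) ≡ 20/6. 6⁻¹ ≡ 26 (mod 31), so λ ≡ 20·26 ≡ 24.
  x = λ² - 18 - 18 = 576 - 36 ≡ 13; y = λ·(18 - 13) - 3 ≡ 24. → (13, 24)
3P: (13, 24) + (18, 3). λ = (3 - 24)/(18 - 13) ≡ 10/5 mod 31. 5⁻¹ ≡ 25 (mod 31), so λ ≡ 2.
  x = λ² - 13 - 18 = 4 - 31 ≡ 4; y = λ·(13 - 4) - 24 ≡ 25. → (4, 25)
4P: (4, 25) + (18, 3). λ = (3 - 25)/(18 - 4) ≡ 9/14 mod 31. 14⁻¹ ≡ 20 (mod 31), so λ ≡ 25.
  x = λ² - 4 - 18 = 625 - 22 ≡ 14; y = λ·(4 - 14) - 25 ≡ 4. → (14, 4)
5P: (14, 4) + (18, 3). λ = (3 - 4)/(18 - 14) ≡ 30/4 mod 31. 4⁻¹ ≡ 8 (mod 31) since 4·8 = 32 ≡ 1, so λ ≡ 23.
  x = λ² - 14 - 18 = 529 - 32 ≡ 1; y = λ·(14 - 1) - 4 ≡ 16. → (1, 16)
6P: (1, 16) + (18, 3). λ = (3 - 16)/(18 - 1) ≡ 18/17 mod 31. 17⁻¹ ≡ 11 (mod 31), so λ ≡ 12.
  x = λ² - 1 - 18 = 144 - 19 ≡ 1; y = λ·(1 - 1) - 16 ≡ 15. → (1, 15)
7P: (1, 15) + (18, 3). λ = (3 - 15)/(18 - 1) ≡ 19/17 mod 31. 17⁻¹ ≡ 11 (mod 31), so λ ≡ 23.
  x = λ² - 1 - 18 = 529 - 19 ≡ 14; y = λ·(1 - 14) - 15 ≡ 27. → (14, 27)
8P: (14, 27) + (18, 3). λ = (3 - 27)/(18 - 14) ≡ 7/4 mod 31. 4⁻¹ ≡ 8 (mod 31) since 4·8 = 32 ≡ 1, so λ ≡ 25.
  x = λ² - 14 - 18 = 625 - 32 ≡ 4; y = λ·(14 - 4) - 27 ≡ 6. → (4, 6)
9P: (4, 6) + (18, 3). λ = (3 - 6)/(18 - 4) ≡ 28/14 mod 31. 14⁻¹ ≡ 20 (mod 31), so λ ≡ 2.
  x = λ² - 4 - 18 = 4 - 22 ≡ 13; y = λ·(4 - 13) - 6 ≡ 7. → (13, 7)
10P: (13, 7) + (18, 3). λ = (3 - 7)/(18 - 13) ≡ 27/5 mod 31. 5⁻¹ ≡ 25 (mod 31), so λ ≡ 24.
  x = λ² - 13 - 18 = 576 - 31 ≡ 18; y = λ·(13 - 18) - 7 ≡ 28. → (18, 28)
11P: (18, 28) + (18, 3): same x and y₁ ≡ -y₂, so the sum is 𝒪.
11P = 𝒪, so the order is 11.

11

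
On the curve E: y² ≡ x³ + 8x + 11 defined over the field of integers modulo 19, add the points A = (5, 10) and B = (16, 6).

(5, 10) + (16, 6). λ = (6 - 10)/(16 - 5) ≡ 15/11 mod 19. 11⁻¹ ≡ 7 (mod 19), so λ ≡ 10.
  x = λ² - 5 - 16 = 100 - 21 ≡ 3; y = λ·(5 - 3) - 10 ≡ 10. → (3, 10)

(3, 10)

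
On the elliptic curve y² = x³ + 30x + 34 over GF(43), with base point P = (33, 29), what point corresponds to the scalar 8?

(10, 42)

Repeated addition: build up to 8P.
2P: tangent at (33, 29): λ = (3·33² + 30)/(2·29) ≡ 29/15. 15⁻¹ ≡ 23 (mod 43) since 15·23 = 345 ≡ 1, so λ ≡ 29·23 ≡ 22.
  x = λ² - 33 - 33 = 484 - 66 ≡ 31; y = λ·(33 - 31) - 29 ≡ 15. → (31, 15)
3P: (31, 15) + (33, 29). λ = (29 - 15)/(33 - 31) ≡ 14/2 mod 43. 2⁻¹ ≡ 22 (mod 43), so λ ≡ 7.
  x = λ² - 31 - 33 = 49 - 64 ≡ 28; y = λ·(31 - 28) - 15 ≡ 6. → (28, 6)
4P: (28, 6) + (33, 29). λ = (29 - 6)/(33 - 28) ≡ 23/5 mod 43. 5⁻¹ ≡ 26 (mod 43), so λ ≡ 39.
  x = λ² - 28 - 33 = 1521 - 61 ≡ 41; y = λ·(28 - 41) - 6 ≡ 3. → (41, 3)
5P: (41, 3) + (33, 29). λ = (29 - 3)/(33 - 41) ≡ 26/35 mod 43. 35⁻¹ ≡ 16 (mod 43), so λ ≡ 29.
  x = λ² - 41 - 33 = 841 - 74 ≡ 36; y = λ·(41 - 36) - 3 ≡ 13. → (36, 13)
6P: (36, 13) + (33, 29). λ = (29 - 13)/(33 - 36) ≡ 16/40 mod 43. 40⁻¹ ≡ 14 (mod 43), so λ ≡ 9.
  x = λ² - 36 - 33 = 81 - 69 ≡ 12; y = λ·(36 - 12) - 13 ≡ 31. → (12, 31)
7P: (12, 31) + (33, 29). λ = (29 - 31)/(33 - 12) ≡ 41/21 mod 43. 21⁻¹ ≡ 41 (mod 43), so λ ≡ 4.
  x = λ² - 12 - 33 = 16 - 45 ≡ 14; y = λ·(12 - 14) - 31 ≡ 4. → (14, 4)
8P: (14, 4) + (33, 29). λ = (29 - 4)/(33 - 14) ≡ 25/19 mod 43. 19⁻¹ ≡ 34 (mod 43), so λ ≡ 33.
  x = λ² - 14 - 33 = 1089 - 47 ≡ 10; y = λ·(14 - 10) - 4 ≡ 42. → (10, 42)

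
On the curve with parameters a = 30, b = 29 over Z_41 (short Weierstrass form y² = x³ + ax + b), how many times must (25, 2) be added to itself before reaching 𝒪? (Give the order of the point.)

12

2P: tangent at (25, 2): λ = (3·25² + 30)/(2·2) ≡ 19/4. 4⁻¹ ≡ 31 (mod 41), so λ ≡ 19·31 ≡ 15.
  x = λ² - 25 - 25 = 225 - 50 ≡ 11; y = λ·(25 - 11) - 2 ≡ 3. → (11, 3)
3P: (11, 3) + (25, 2). λ = (2 - 3)/(25 - 11) ≡ 40/14 mod 41. 14⁻¹ ≡ 3 (mod 41) since 14·3 = 42 ≡ 1, so λ ≡ 38.
  x = λ² - 11 - 25 = 1444 - 36 ≡ 14; y = λ·(11 - 14) - 3 ≡ 6. → (14, 6)
4P: (14, 6) + (25, 2). λ = (2 - 6)/(25 - 14) ≡ 37/11 mod 41. 11⁻¹ ≡ 15 (mod 41), so λ ≡ 22.
  x = λ² - 14 - 25 = 484 - 39 ≡ 35; y = λ·(14 - 35) - 6 ≡ 24. → (35, 24)
5P: (35, 24) + (25, 2). λ = (2 - 24)/(25 - 35) ≡ 19/31 mod 41. 31⁻¹ ≡ 4 (mod 41) since 31·4 = 124 ≡ 1, so λ ≡ 35.
  x = λ² - 35 - 25 = 1225 - 60 ≡ 17; y = λ·(35 - 17) - 24 ≡ 32. → (17, 32)
6P: (17, 32) + (25, 2). λ = (2 - 32)/(25 - 17) ≡ 11/8 mod 41. 8⁻¹ ≡ 36 (mod 41), so λ ≡ 27.
  x = λ² - 17 - 25 = 729 - 42 ≡ 31; y = λ·(17 - 31) - 32 ≡ 0. → (31, 0)
7P: (31, 0) + (25, 2). λ = (2 - 0)/(25 - 31) ≡ 2/35 mod 41. 35⁻¹ ≡ 34 (mod 41), so λ ≡ 27.
  x = λ² - 31 - 25 = 729 - 56 ≡ 17; y = λ·(31 - 17) - 0 ≡ 9. → (17, 9)
8P: (17, 9) + (25, 2). λ = (2 - 9)/(25 - 17) ≡ 34/8 mod 41. 8⁻¹ ≡ 36 (mod 41), so λ ≡ 35.
  x = λ² - 17 - 25 = 1225 - 42 ≡ 35; y = λ·(17 - 35) - 9 ≡ 17. → (35, 17)
9P: (35, 17) + (25, 2). λ = (2 - 17)/(25 - 35) ≡ 26/31 mod 41. 31⁻¹ ≡ 4 (mod 41) since 31·4 = 124 ≡ 1, so λ ≡ 22.
  x = λ² - 35 - 25 = 484 - 60 ≡ 14; y = λ·(35 - 14) - 17 ≡ 35. → (14, 35)
10P: (14, 35) + (25, 2). λ = (2 - 35)/(25 - 14) ≡ 8/11 mod 41. 11⁻¹ ≡ 15 (mod 41) since 11·15 = 165 ≡ 1, so λ ≡ 38.
  x = λ² - 14 - 25 = 1444 - 39 ≡ 11; y = λ·(14 - 11) - 35 ≡ 38. → (11, 38)
11P: (11, 38) + (25, 2). λ = (2 - 38)/(25 - 11) ≡ 5/14 mod 41. 14⁻¹ ≡ 3 (mod 41), so λ ≡ 15.
  x = λ² - 11 - 25 = 225 - 36 ≡ 25; y = λ·(11 - 25) - 38 ≡ 39. → (25, 39)
12P: (25, 39) + (25, 2): same x and y₁ ≡ -y₂, so the sum is 𝒪.
12P = 𝒪, so the order is 12.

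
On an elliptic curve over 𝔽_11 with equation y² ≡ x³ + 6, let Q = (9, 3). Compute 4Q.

Repeated addition: build up to 4Q.
2Q: tangent at (9, 3): λ = (3·9² + 0)/(2·3) ≡ 1/6. 6⁻¹ ≡ 2 (mod 11) since 6·2 = 12 ≡ 1, so λ ≡ 1·2 ≡ 2.
  x = λ² - 9 - 9 = 4 - 18 ≡ 8; y = λ·(9 - 8) - 3 ≡ 10. → (8, 10)
3Q: (8, 10) + (9, 3). λ = (3 - 10)/(9 - 8) ≡ 4/1 mod 11. 1⁻¹ ≡ 1 (mod 11), so λ ≡ 4.
  x = λ² - 8 - 9 = 16 - 17 ≡ 10; y = λ·(8 - 10) - 10 ≡ 4. → (10, 4)
4Q: (10, 4) + (9, 3). λ = (3 - 4)/(9 - 10) ≡ 10/10 mod 11. 10⁻¹ ≡ 10 (mod 11), so λ ≡ 1.
  x = λ² - 10 - 9 = 1 - 19 ≡ 4; y = λ·(10 - 4) - 4 ≡ 2. → (4, 2)

(4, 2)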